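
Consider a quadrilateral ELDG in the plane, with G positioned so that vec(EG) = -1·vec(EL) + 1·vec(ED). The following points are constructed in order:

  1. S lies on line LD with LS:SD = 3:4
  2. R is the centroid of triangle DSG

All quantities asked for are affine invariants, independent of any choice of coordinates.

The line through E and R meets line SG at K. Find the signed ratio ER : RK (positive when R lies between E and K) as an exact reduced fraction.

Work in coordinates with E = (0, 0), L = (1, 0), D = (0, 1), G = (-1, 1).
1. S lies on line LD with LS:SD = 3:4 ⇒ S = (4/7, 3/7)
2. R is the centroid of triangle DSG ⇒ R = (-1/7, 17/21)
line ER meets SG at K = (-3/25, 17/25)
R = E + t·(K−E) with t = 25/21, so ER:RK = 25/21:-4/21

ER:RK = -25/4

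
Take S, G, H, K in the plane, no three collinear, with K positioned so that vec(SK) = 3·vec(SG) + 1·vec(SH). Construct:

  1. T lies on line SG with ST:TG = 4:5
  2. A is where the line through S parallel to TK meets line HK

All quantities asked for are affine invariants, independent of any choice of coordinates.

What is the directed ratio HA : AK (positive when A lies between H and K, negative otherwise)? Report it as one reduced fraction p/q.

HA:AK = 23/4

Work in coordinates with S = (0, 0), G = (1, 0), H = (0, 1), K = (3, 1).
1. T lies on line SG with ST:TG = 4:5 ⇒ T = (4/9, 0)
2. A is where the line through S parallel to TK meets line HK ⇒ A = (23/9, 1)
A = H + t·(K−H) with t = 23/27, so HA:AK = t:(1−t) = 23/27:4/27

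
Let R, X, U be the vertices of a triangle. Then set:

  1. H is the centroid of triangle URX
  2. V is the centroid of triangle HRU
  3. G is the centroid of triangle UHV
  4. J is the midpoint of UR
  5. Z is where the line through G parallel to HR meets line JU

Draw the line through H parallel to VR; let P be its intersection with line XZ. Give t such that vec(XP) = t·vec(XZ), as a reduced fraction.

t = 27/40

Set R = (0, 0), X = (1, 0), U = (0, 1); any affine frame gives the same invariant.
1. H is the centroid of triangle URX ⇒ H = (1/3, 1/3)
2. V is the centroid of triangle HRU ⇒ V = (1/9, 4/9)
3. G is the centroid of triangle UHV ⇒ G = (4/27, 16/27)
4. J is the midpoint of UR ⇒ J = (0, 1/2)
5. Z is where the line through G parallel to HR meets line JU ⇒ Z = (0, 4/9)
through H parallel to VR: direction (-1/9, -4/9); meets XZ at P = (13/40, 3/10)
P = X + t·(Z−X) with t = 27/40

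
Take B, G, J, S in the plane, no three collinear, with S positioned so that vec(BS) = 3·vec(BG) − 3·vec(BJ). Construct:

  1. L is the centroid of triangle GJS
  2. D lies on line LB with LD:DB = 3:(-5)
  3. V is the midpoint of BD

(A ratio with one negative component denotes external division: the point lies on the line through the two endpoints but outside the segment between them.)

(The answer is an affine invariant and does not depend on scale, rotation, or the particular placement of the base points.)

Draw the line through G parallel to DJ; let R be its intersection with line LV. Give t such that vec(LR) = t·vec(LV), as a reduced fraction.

t = 4

Work in coordinates with B = (0, 0), G = (1, 0), J = (0, 1), S = (3, -3).
1. L is the centroid of triangle GJS ⇒ L = (4/3, -2/3)
2. D lies on line LB with LD:DB = 3:(-5) ⇒ D = (10/3, -5/3)
3. V is the midpoint of BD ⇒ V = (5/3, -5/6)
through G parallel to DJ: direction (-10/3, 8/3); meets LV at R = (8/3, -4/3)
R = L + t·(V−L) with t = 4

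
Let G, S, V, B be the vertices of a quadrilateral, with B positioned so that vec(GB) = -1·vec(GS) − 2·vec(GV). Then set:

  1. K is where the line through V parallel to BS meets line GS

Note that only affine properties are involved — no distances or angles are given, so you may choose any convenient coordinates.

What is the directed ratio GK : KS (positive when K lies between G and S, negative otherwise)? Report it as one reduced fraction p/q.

GK:KS = -1/2

Choose coordinates G = (0, 0), S = (1, 0), V = (0, 1), B = (-1, -2).
1. K is where the line through V parallel to BS meets line GS ⇒ K = (-1, 0)
K = G + t·(S−G) with t = -1, so GK:KS = t:(1−t) = -1:2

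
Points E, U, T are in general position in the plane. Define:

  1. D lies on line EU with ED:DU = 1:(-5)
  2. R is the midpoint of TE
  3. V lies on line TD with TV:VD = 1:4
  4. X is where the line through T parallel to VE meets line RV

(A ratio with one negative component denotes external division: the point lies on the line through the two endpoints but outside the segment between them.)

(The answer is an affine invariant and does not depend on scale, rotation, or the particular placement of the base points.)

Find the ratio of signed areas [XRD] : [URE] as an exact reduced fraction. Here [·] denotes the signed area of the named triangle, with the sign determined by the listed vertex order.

[XRD]:[URE] = 1/5

Assign E = (0, 0), U = (1, 0), T = (0, 1) — the answer is frame-independent, so this choice is without loss of generality.
1. D lies on line EU with ED:DU = 1:(-5) ⇒ D = (-1/4, 0)
2. R is the midpoint of TE ⇒ R = (0, 1/2)
3. V lies on line TD with TV:VD = 1:4 ⇒ V = (-1/20, 4/5)
4. X is where the line through T parallel to VE meets line RV ⇒ X = (1/20, 1/5)
2·[XRD] = 1/10, 2·[URE] = 1/2
[XRD]:[URE] = 1/10:1/2 = 1/5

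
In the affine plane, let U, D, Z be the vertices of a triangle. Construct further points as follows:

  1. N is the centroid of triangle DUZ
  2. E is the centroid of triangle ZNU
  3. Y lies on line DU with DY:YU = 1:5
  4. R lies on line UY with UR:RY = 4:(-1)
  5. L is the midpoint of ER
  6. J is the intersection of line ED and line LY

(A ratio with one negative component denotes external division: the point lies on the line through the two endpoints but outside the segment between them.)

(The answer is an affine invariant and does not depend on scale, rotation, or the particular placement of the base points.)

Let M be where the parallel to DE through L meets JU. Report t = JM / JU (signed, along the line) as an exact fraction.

t = -1/18

Work in coordinates with U = (0, 0), D = (1, 0), Z = (0, 1).
1. N is the centroid of triangle DUZ ⇒ N = (1/3, 1/3)
2. E is the centroid of triangle ZNU ⇒ E = (1/9, 4/9)
3. Y lies on line DU with DY:YU = 1:5 ⇒ Y = (5/6, 0)
4. R lies on line UY with UR:RY = 4:(-1) ⇒ R = (10/9, 0)
5. L is the midpoint of ER ⇒ L = (11/18, 2/9)
6. J is the intersection of line ED and line LY ⇒ J = (2/3, 1/6)
through L parallel to DE: direction (-8/9, 4/9); meets JU at M = (19/27, 19/108)
M = J + t·(U−J) with t = -1/18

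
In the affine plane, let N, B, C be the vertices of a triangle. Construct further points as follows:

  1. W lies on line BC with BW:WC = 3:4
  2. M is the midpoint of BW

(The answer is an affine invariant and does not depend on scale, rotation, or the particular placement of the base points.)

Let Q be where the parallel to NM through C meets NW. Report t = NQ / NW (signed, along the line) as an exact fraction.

t = 11/3

Work in coordinates with N = (0, 0), B = (1, 0), C = (0, 1).
1. W lies on line BC with BW:WC = 3:4 ⇒ W = (4/7, 3/7)
2. M is the midpoint of BW ⇒ M = (11/14, 3/14)
through C parallel to NM: direction (11/14, 3/14); meets NW at Q = (44/21, 11/7)
Q = N + t·(W−N) with t = 11/3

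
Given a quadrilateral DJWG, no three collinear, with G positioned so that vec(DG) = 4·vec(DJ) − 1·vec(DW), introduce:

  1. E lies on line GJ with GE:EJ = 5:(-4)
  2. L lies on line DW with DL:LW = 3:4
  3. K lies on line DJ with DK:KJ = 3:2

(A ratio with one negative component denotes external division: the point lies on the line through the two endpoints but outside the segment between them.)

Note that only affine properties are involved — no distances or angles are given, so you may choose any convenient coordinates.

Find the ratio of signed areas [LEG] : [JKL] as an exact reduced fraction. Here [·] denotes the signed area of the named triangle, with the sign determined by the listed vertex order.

Work in coordinates with D = (0, 0), J = (1, 0), W = (0, 1), G = (4, -1).
1. E lies on line GJ with GE:EJ = 5:(-4) ⇒ E = (-11, 4)
2. L lies on line DW with DL:LW = 3:4 ⇒ L = (0, 3/7)
3. K lies on line DJ with DK:KJ = 3:2 ⇒ K = (3/5, 0)
2·[LEG] = 10/7, 2·[JKL] = -6/35
[LEG]:[JKL] = 10/7:-6/35 = -25/3

[LEG]:[JKL] = -25/3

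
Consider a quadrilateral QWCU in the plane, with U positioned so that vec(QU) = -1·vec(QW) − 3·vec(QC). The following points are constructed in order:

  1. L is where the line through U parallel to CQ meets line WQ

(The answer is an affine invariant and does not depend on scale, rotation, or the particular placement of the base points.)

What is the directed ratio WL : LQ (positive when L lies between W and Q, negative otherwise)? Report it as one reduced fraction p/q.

Set Q = (0, 0), W = (1, 0), C = (0, 1), U = (-1, -3); any affine frame gives the same invariant.
1. L is where the line through U parallel to CQ meets line WQ ⇒ L = (-1, 0)
L = W + t·(Q−W) with t = 2, so WL:LQ = t:(1−t) = 2:-1

WL:LQ = -2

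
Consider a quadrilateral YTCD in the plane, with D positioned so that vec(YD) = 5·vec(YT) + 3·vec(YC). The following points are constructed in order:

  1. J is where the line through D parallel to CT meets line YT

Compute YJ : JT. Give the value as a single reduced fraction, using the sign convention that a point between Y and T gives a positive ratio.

YJ:JT = -8/7

Set Y = (0, 0), T = (1, 0), C = (0, 1), D = (5, 3); any affine frame gives the same invariant.
1. J is where the line through D parallel to CT meets line YT ⇒ J = (8, 0)
J = Y + t·(T−Y) with t = 8, so YJ:JT = t:(1−t) = 8:-7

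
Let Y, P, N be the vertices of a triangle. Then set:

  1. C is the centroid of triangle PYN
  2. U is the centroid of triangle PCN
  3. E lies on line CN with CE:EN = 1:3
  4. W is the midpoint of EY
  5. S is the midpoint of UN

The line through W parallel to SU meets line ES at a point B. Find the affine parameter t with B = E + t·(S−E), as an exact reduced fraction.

t = -13/6

Work in coordinates with Y = (0, 0), P = (1, 0), N = (0, 1).
1. C is the centroid of triangle PYN ⇒ C = (1/3, 1/3)
2. U is the centroid of triangle PCN ⇒ U = (4/9, 4/9)
3. E lies on line CN with CE:EN = 1:3 ⇒ E = (1/4, 1/2)
4. W is the midpoint of EY ⇒ W = (1/8, 1/4)
5. S is the midpoint of UN ⇒ S = (2/9, 13/18)
through W parallel to SU: direction (2/9, -5/18); meets ES at B = (67/216, 1/54)
B = E + t·(S−E) with t = -13/6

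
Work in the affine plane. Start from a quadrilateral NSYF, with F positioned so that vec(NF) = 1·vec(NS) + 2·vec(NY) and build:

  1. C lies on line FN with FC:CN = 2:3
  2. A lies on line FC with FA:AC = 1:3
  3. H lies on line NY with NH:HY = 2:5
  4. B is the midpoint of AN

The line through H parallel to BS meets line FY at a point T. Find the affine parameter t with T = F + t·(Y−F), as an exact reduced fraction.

Work in coordinates with N = (0, 0), S = (1, 0), Y = (0, 1), F = (1, 2).
1. C lies on line FN with FC:CN = 2:3 ⇒ C = (3/5, 6/5)
2. A lies on line FC with FA:AC = 1:3 ⇒ A = (9/10, 9/5)
3. H lies on line NY with NH:HY = 2:5 ⇒ H = (0, 2/7)
4. B is the midpoint of AN ⇒ B = (9/20, 9/10)
through H parallel to BS: direction (11/20, -9/10); meets FY at T = (-55/203, 148/203)
T = F + t·(Y−F) with t = 258/203

t = 258/203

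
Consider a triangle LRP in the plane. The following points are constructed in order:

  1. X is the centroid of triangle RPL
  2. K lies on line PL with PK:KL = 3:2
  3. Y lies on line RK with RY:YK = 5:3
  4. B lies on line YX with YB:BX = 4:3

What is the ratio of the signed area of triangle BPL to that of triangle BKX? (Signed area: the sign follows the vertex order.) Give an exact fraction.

Assign L = (0, 0), R = (1, 0), P = (0, 1) — the answer is frame-independent, so this choice is without loss of generality.
1. X is the centroid of triangle RPL ⇒ X = (1/3, 1/3)
2. K lies on line PL with PK:KL = 3:2 ⇒ K = (0, 2/5)
3. Y lies on line RK with RY:YK = 5:3 ⇒ Y = (3/8, 1/4)
4. B lies on line YX with YB:BX = 4:3 ⇒ B = (59/168, 25/84)
2·[BPL] = 59/168, 2·[BKX] = -3/280
[BPL]:[BKX] = 59/168:-3/280 = -295/9

[BPL]:[BKX] = -295/9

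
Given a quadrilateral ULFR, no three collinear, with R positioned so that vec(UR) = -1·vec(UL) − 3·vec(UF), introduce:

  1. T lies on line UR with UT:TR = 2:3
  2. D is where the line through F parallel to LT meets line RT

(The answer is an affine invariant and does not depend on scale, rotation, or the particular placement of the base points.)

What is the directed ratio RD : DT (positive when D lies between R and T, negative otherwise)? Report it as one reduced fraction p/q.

Work in coordinates with U = (0, 0), L = (1, 0), F = (0, 1), R = (-1, -3).
1. T lies on line UR with UT:TR = 2:3 ⇒ T = (-2/5, -6/5)
2. D is where the line through F parallel to LT meets line RT ⇒ D = (7/15, 7/5)
D = R + t·(T−R) with t = 22/9, so RD:DT = t:(1−t) = 22/9:-13/9

RD:DT = -22/13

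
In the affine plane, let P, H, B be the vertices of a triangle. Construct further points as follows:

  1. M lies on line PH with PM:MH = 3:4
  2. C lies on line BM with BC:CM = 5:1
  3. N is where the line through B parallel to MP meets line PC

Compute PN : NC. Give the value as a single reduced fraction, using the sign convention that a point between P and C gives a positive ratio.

PN:NC = -6/5

Choose coordinates P = (0, 0), H = (1, 0), B = (0, 1).
1. M lies on line PH with PM:MH = 3:4 ⇒ M = (3/7, 0)
2. C lies on line BM with BC:CM = 5:1 ⇒ C = (5/14, 1/6)
3. N is where the line through B parallel to MP meets line PC ⇒ N = (15/7, 1)
N = P + t·(C−P) with t = 6, so PN:NC = t:(1−t) = 6:-5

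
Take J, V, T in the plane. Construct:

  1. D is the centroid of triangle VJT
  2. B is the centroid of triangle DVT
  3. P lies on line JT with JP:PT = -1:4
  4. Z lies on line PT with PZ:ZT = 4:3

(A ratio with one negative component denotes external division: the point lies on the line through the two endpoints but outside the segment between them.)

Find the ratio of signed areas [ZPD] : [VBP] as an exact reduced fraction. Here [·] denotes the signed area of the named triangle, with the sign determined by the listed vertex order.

Set J = (0, 0), V = (1, 0), T = (0, 1); any affine frame gives the same invariant.
1. D is the centroid of triangle VJT ⇒ D = (1/3, 1/3)
2. B is the centroid of triangle DVT ⇒ B = (4/9, 4/9)
3. P lies on line JT with JP:PT = -1:4 ⇒ P = (0, -1/3)
4. Z lies on line PT with PZ:ZT = 4:3 ⇒ Z = (0, 3/7)
2·[ZPD] = 16/63, 2·[VBP] = 17/27
[ZPD]:[VBP] = 16/63:17/27 = 48/119

[ZPD]:[VBP] = 48/119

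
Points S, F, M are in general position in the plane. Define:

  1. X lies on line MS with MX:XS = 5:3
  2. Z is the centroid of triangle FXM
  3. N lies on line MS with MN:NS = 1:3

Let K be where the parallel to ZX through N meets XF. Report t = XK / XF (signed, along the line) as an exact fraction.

t = -3/5

Work in coordinates with S = (0, 0), F = (1, 0), M = (0, 1).
1. X lies on line MS with MX:XS = 5:3 ⇒ X = (0, 3/8)
2. Z is the centroid of triangle FXM ⇒ Z = (1/3, 11/24)
3. N lies on line MS with MN:NS = 1:3 ⇒ N = (0, 3/4)
through N parallel to ZX: direction (-1/3, -1/12); meets XF at K = (-3/5, 3/5)
K = X + t·(F−X) with t = -3/5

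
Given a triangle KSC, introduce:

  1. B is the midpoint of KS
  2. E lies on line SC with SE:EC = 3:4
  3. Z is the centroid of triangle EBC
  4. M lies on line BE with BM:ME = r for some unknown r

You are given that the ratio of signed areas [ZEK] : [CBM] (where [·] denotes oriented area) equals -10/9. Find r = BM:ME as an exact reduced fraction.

r = 3/5

Choose coordinates K = (0, 0), S = (1, 0), C = (0, 1).
1. B is the midpoint of KS ⇒ B = (1/2, 0)
2. E lies on line SC with SE:EC = 3:4 ⇒ E = (4/7, 3/7)
3. Z is the centroid of triangle EBC ⇒ Z = (5/14, 10/21)
4. With BM:ME = r, write λ = r/(r+1) so M = B + λ·(E−B); M is affine-linear in λ
Every point depending on M is an affine combination of M and λ-independent points, so each such coordinate is linear in λ; the λ² term in each signed area is a multiple of (E−B)×(E−B) = 0, so 2·[ZEK] and 2·[CBM] are each linear in λ. Evaluating at λ=0 and λ=1:
  2·[ZEK] = -5/42,   2·[CBM] = 2/7·λ
So [ZEK]:[CBM] = (-5/42) / (2/7·λ). Setting this equal to -10/9:
  -5/42 = -10/9·(2/7·λ)  ⇒  λ = 3/8
Then r = λ/(1−λ) = (3/8)/(5/8) = 3/5. Check: with r = 3/5, M = (59/112, 9/56) and [ZEK]:[CBM] = -10/9 as required.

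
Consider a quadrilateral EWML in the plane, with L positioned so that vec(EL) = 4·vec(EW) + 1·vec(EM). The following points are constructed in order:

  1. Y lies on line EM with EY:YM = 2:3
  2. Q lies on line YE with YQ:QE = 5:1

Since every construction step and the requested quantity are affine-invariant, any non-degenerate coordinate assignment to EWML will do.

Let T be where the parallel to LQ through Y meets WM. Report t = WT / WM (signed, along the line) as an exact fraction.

t = 19/37

Work in coordinates with E = (0, 0), W = (1, 0), M = (0, 1), L = (4, 1).
1. Y lies on line EM with EY:YM = 2:3 ⇒ Y = (0, 2/5)
2. Q lies on line YE with YQ:QE = 5:1 ⇒ Q = (0, 1/15)
through Y parallel to LQ: direction (-4, -14/15); meets WM at T = (18/37, 19/37)
T = W + t·(M−W) with t = 19/37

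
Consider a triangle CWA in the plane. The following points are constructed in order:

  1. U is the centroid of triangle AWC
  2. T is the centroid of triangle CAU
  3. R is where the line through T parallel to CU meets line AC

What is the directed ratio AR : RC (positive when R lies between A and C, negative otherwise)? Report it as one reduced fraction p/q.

AR:RC = 2

Set C = (0, 0), W = (1, 0), A = (0, 1); any affine frame gives the same invariant.
1. U is the centroid of triangle AWC ⇒ U = (1/3, 1/3)
2. T is the centroid of triangle CAU ⇒ T = (1/9, 4/9)
3. R is where the line through T parallel to CU meets line AC ⇒ R = (0, 1/3)
R = A + t·(C−A) with t = 2/3, so AR:RC = t:(1−t) = 2/3:1/3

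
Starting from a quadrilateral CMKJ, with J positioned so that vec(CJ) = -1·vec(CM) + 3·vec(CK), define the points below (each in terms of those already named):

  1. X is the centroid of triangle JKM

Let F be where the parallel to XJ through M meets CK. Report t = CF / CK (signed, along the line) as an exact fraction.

t = 5/3

Choose coordinates C = (0, 0), M = (1, 0), K = (0, 1), J = (-1, 3).
1. X is the centroid of triangle JKM ⇒ X = (0, 4/3)
through M parallel to XJ: direction (-1, 5/3); meets CK at F = (0, 5/3)
F = C + t·(K−C) with t = 5/3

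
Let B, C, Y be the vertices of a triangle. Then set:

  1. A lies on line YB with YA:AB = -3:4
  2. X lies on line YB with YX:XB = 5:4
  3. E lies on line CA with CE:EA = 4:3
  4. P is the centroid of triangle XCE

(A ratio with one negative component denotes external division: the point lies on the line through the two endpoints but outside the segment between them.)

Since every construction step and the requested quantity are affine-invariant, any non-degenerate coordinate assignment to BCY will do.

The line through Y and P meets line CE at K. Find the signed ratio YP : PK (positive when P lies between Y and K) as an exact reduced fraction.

Set B = (0, 0), C = (1, 0), Y = (0, 1); any affine frame gives the same invariant.
1. A lies on line YB with YA:AB = -3:4 ⇒ A = (0, 4)
2. X lies on line YB with YX:XB = 5:4 ⇒ X = (0, 4/9)
3. E lies on line CA with CE:EA = 4:3 ⇒ E = (3/7, 16/7)
4. P is the centroid of triangle XCE ⇒ P = (10/21, 172/189)
line YP meets CE at K = (270/343, 292/343)
P = Y + t·(K−Y) with t = 49/81, so YP:PK = 49/81:32/81

YP:PK = 49/32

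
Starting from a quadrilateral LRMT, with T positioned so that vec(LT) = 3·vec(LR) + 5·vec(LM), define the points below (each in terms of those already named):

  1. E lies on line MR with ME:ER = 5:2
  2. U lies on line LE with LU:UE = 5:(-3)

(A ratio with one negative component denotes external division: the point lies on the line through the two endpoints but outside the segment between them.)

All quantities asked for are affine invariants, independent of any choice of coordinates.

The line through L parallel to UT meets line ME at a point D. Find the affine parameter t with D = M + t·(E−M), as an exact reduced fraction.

t = 17/55

Assign L = (0, 0), R = (1, 0), M = (0, 1), T = (3, 5) — the answer is frame-independent, so this choice is without loss of generality.
1. E lies on line MR with ME:ER = 5:2 ⇒ E = (5/7, 2/7)
2. U lies on line LE with LU:UE = 5:(-3) ⇒ U = (25/14, 5/7)
through L parallel to UT: direction (17/14, 30/7); meets ME at D = (17/77, 60/77)
D = M + t·(E−M) with t = 17/55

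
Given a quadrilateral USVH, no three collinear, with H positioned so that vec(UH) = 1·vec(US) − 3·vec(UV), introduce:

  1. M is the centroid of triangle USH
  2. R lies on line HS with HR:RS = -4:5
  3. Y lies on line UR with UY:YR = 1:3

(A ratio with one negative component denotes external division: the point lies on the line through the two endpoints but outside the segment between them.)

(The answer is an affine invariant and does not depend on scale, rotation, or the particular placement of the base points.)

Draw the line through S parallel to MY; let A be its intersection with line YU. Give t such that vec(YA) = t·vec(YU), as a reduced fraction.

t = -2/9

Choose coordinates U = (0, 0), S = (1, 0), V = (0, 1), H = (1, -3).
1. M is the centroid of triangle USH ⇒ M = (2/3, -1)
2. R lies on line HS with HR:RS = -4:5 ⇒ R = (1, -15)
3. Y lies on line UR with UY:YR = 1:3 ⇒ Y = (1/4, -15/4)
through S parallel to MY: direction (-5/12, -11/4); meets YU at A = (11/36, -55/12)
A = Y + t·(U−Y) with t = -2/9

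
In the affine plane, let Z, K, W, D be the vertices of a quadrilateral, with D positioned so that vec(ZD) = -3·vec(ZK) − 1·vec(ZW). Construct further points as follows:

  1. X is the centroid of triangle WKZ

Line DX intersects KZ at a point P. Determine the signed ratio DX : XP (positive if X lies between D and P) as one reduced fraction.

DX:XP = -4

Work in coordinates with Z = (0, 0), K = (1, 0), W = (0, 1), D = (-3, -1).
1. X is the centroid of triangle WKZ ⇒ X = (1/3, 1/3)
line DX meets KZ at P = (-1/2, 0)
X = D + t·(P−D) with t = 4/3, so DX:XP = 4/3:-1/3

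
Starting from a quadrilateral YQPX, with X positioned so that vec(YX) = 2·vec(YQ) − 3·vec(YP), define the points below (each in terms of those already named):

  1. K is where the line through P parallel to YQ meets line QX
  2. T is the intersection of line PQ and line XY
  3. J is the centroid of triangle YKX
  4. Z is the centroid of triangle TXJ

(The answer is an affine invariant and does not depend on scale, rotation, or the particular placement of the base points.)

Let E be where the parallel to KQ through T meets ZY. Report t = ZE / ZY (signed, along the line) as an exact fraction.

t = 11/2

Work in coordinates with Y = (0, 0), Q = (1, 0), P = (0, 1), X = (2, -3).
1. K is where the line through P parallel to YQ meets line QX ⇒ K = (2/3, 1)
2. T is the intersection of line PQ and line XY ⇒ T = (-2, 3)
3. J is the centroid of triangle YKX ⇒ J = (8/9, -2/3)
4. Z is the centroid of triangle TXJ ⇒ Z = (8/27, -2/9)
through T parallel to KQ: direction (1/3, -1); meets ZY at E = (-4/3, 1)
E = Z + t·(Y−Z) with t = 11/2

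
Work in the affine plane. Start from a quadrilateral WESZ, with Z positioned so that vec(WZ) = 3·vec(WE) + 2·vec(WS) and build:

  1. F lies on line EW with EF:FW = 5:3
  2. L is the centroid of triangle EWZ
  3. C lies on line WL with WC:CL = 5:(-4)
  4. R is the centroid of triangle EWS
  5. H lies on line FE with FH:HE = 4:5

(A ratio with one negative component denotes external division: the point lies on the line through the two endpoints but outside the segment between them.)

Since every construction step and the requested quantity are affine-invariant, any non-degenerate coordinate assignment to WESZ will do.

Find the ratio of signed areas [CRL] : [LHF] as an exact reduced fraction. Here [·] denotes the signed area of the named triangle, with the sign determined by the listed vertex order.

Choose coordinates W = (0, 0), E = (1, 0), S = (0, 1), Z = (3, 2).
1. F lies on line EW with EF:FW = 5:3 ⇒ F = (3/8, 0)
2. L is the centroid of triangle EWZ ⇒ L = (4/3, 2/3)
3. C lies on line WL with WC:CL = 5:(-4) ⇒ C = (20/3, 10/3)
4. R is the centroid of triangle EWS ⇒ R = (1/3, 1/3)
5. H lies on line FE with FH:HE = 4:5 ⇒ H = (47/72, 0)
2·[CRL] = 8/9, 2·[LHF] = -5/27
[CRL]:[LHF] = 8/9:-5/27 = -24/5

[CRL]:[LHF] = -24/5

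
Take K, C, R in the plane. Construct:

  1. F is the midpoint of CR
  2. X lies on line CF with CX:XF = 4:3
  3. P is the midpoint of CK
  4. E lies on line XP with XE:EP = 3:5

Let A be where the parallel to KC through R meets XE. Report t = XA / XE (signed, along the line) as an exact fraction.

t = -20/3

Set K = (0, 0), C = (1, 0), R = (0, 1); any affine frame gives the same invariant.
1. F is the midpoint of CR ⇒ F = (1/2, 1/2)
2. X lies on line CF with CX:XF = 4:3 ⇒ X = (5/7, 2/7)
3. P is the midpoint of CK ⇒ P = (1/2, 0)
4. E lies on line XP with XE:EP = 3:5 ⇒ E = (71/112, 5/28)
through R parallel to KC: direction (1, 0); meets XE at A = (5/4, 1)
A = X + t·(E−X) with t = -20/3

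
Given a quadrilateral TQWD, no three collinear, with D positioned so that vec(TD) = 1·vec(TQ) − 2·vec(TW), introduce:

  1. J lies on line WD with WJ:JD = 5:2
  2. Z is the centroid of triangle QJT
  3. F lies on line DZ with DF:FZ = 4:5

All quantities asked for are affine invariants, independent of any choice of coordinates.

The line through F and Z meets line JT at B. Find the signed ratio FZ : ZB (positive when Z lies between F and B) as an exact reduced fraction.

FZ:ZB = -35/36

Choose coordinates T = (0, 0), Q = (1, 0), W = (0, 1), D = (1, -2).
1. J lies on line WD with WJ:JD = 5:2 ⇒ J = (5/7, -8/7)
2. Z is the centroid of triangle QJT ⇒ Z = (4/7, -8/21)
3. F lies on line DZ with DF:FZ = 4:5 ⇒ F = (17/21, -242/189)
line FZ meets JT at B = (40/49, -64/49)
Z = F + t·(B−F) with t = -35, so FZ:ZB = -35:36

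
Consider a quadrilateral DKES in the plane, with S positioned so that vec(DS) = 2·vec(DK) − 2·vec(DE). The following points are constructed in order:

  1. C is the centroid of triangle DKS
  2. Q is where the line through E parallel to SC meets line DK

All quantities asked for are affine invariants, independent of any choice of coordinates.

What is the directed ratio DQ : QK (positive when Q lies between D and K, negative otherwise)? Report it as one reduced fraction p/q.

DQ:QK = 3

Assign D = (0, 0), K = (1, 0), E = (0, 1), S = (2, -2) — the answer is frame-independent, so this choice is without loss of generality.
1. C is the centroid of triangle DKS ⇒ C = (1, -2/3)
2. Q is where the line through E parallel to SC meets line DK ⇒ Q = (3/4, 0)
Q = D + t·(K−D) with t = 3/4, so DQ:QK = t:(1−t) = 3/4:1/4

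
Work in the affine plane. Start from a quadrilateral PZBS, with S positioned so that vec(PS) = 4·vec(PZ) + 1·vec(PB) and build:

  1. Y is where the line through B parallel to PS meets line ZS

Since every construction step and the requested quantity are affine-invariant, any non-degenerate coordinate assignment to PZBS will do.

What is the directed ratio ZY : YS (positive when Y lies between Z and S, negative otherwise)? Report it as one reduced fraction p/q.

Set P = (0, 0), Z = (1, 0), B = (0, 1), S = (4, 1); any affine frame gives the same invariant.
1. Y is where the line through B parallel to PS meets line ZS ⇒ Y = (16, 5)
Y = Z + t·(S−Z) with t = 5, so ZY:YS = t:(1−t) = 5:-4

ZY:YS = -5/4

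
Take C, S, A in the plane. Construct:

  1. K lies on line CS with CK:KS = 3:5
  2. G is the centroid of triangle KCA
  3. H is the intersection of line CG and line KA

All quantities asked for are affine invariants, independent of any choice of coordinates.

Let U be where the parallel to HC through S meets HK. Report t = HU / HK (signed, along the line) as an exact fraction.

t = 8/3

Choose coordinates C = (0, 0), S = (1, 0), A = (0, 1).
1. K lies on line CS with CK:KS = 3:5 ⇒ K = (3/8, 0)
2. G is the centroid of triangle KCA ⇒ G = (1/8, 1/3)
3. H is the intersection of line CG and line KA ⇒ H = (3/16, 1/2)
through S parallel to HC: direction (-3/16, -1/2); meets HK at U = (11/16, -5/6)
U = H + t·(K−H) with t = 8/3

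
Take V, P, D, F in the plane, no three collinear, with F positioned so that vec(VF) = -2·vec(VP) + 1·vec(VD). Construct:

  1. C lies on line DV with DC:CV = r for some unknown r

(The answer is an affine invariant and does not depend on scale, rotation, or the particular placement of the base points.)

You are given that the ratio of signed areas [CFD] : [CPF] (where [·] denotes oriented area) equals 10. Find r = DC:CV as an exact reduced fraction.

r = 5/3

Set V = (0, 0), P = (1, 0), D = (0, 1), F = (-2, 1); any affine frame gives the same invariant.
1. With DC:CV = r, write λ = r/(r+1) so C = D + λ·(V−D); C is affine-linear in λ
Every point depending on C is an affine combination of C and λ-independent points, so each such coordinate is linear in λ; the λ² term in each signed area is a multiple of (V−D)×(V−D) = 0, so 2·[CFD] and 2·[CPF] are each linear in λ. Evaluating at λ=0 and λ=1:
  2·[CFD] = -2·λ,   2·[CPF] = 3·λ − 2
So [CFD]:[CPF] = (-2·λ) / (3·λ − 2). Setting this equal to 10:
  -2·λ = 10·(3·λ − 2)  ⇒  λ = 5/8
Then r = λ/(1−λ) = (5/8)/(3/8) = 5/3. Check: with r = 5/3, C = (0, 3/8) and [CFD]:[CPF] = 10 as required.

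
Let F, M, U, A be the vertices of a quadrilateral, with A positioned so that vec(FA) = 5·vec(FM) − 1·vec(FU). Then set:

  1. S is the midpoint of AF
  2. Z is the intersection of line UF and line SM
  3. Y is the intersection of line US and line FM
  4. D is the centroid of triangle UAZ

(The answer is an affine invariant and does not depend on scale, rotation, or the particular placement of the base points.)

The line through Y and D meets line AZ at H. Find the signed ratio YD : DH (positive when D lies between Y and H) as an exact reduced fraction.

Set F = (0, 0), M = (1, 0), U = (0, 1), A = (5, -1); any affine frame gives the same invariant.
1. S is the midpoint of AF ⇒ S = (5/2, -1/2)
2. Z is the intersection of line UF and line SM ⇒ Z = (0, 1/3)
3. Y is the intersection of line US and line FM ⇒ Y = (5/3, 0)
4. D is the centroid of triangle UAZ ⇒ D = (5/3, 1/9)
line YD meets AZ at H = (5/3, -1/9)
D = Y + t·(H−Y) with t = -1, so YD:DH = -1:2

YD:DH = -1/2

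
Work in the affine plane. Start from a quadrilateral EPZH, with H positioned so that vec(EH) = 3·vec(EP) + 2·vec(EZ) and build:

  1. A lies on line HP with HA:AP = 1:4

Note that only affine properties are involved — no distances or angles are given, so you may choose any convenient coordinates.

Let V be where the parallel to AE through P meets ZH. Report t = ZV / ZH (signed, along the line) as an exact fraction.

t = 21/11

Choose coordinates E = (0, 0), P = (1, 0), Z = (0, 1), H = (3, 2).
1. A lies on line HP with HA:AP = 1:4 ⇒ A = (13/5, 8/5)
through P parallel to AE: direction (-13/5, -8/5); meets ZH at V = (63/11, 32/11)
V = Z + t·(H−Z) with t = 21/11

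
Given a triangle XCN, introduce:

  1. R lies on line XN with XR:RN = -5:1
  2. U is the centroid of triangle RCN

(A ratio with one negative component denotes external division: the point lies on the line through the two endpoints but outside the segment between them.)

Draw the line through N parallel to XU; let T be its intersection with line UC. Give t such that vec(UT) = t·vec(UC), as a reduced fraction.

t = -4/9

Set X = (0, 0), C = (1, 0), N = (0, 1); any affine frame gives the same invariant.
1. R lies on line XN with XR:RN = -5:1 ⇒ R = (0, 5/4)
2. U is the centroid of triangle RCN ⇒ U = (1/3, 3/4)
through N parallel to XU: direction (1/3, 3/4); meets UC at T = (1/27, 13/12)
T = U + t·(C−U) with t = -4/9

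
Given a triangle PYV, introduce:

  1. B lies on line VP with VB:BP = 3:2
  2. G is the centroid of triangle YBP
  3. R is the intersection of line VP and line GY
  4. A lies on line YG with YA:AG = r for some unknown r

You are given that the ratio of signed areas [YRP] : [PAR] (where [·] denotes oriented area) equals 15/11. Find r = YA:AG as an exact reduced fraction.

Work in coordinates with P = (0, 0), Y = (1, 0), V = (0, 1).
1. B lies on line VP with VB:BP = 3:2 ⇒ B = (0, 2/5)
2. G is the centroid of triangle YBP ⇒ G = (1/3, 2/15)
3. R is the intersection of line VP and line GY ⇒ R = (0, 1/5)
4. With YA:AG = r, write λ = r/(r+1) so A = Y + λ·(G−Y); A is affine-linear in λ
Every point depending on A is an affine combination of A and λ-independent points, so each such coordinate is linear in λ; the λ² term in each signed area is a multiple of (G−Y)×(G−Y) = 0, so 2·[YRP] and 2·[PAR] are each linear in λ. Evaluating at λ=0 and λ=1:
  2·[YRP] = 1/5,   2·[PAR] = -2/15·λ + 1/5
So [YRP]:[PAR] = (1/5) / (-2/15·λ + 1/5). Setting this equal to 15/11:
  1/5 = 15/11·(-2/15·λ + 1/5)  ⇒  λ = 2/5
Then r = λ/(1−λ) = (2/5)/(3/5) = 2/3. Check: with r = 2/3, A = (11/15, 4/75) and [YRP]:[PAR] = 15/11 as required.

r = 2/3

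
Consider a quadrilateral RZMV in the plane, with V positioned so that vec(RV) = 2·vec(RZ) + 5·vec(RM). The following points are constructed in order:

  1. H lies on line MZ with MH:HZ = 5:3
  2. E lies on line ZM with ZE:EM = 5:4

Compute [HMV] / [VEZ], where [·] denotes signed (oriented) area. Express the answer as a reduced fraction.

Assign R = (0, 0), Z = (1, 0), M = (0, 1), V = (2, 5) — the answer is frame-independent, so this choice is without loss of generality.
1. H lies on line MZ with MH:HZ = 5:3 ⇒ H = (5/8, 3/8)
2. E lies on line ZM with ZE:EM = 5:4 ⇒ E = (4/9, 5/9)
2·[HMV] = -15/4, 2·[VEZ] = 10/3
[HMV]:[VEZ] = -15/4:10/3 = -9/8

[HMV]:[VEZ] = -9/8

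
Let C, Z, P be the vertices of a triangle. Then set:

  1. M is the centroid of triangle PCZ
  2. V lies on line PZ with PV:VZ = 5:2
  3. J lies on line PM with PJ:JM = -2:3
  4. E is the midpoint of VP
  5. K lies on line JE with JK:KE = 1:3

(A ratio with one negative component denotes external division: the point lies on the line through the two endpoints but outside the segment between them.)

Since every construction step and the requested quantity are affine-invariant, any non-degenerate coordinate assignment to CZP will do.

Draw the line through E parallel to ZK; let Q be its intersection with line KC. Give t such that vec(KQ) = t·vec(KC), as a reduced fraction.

Choose coordinates C = (0, 0), Z = (1, 0), P = (0, 1).
1. M is the centroid of triangle PCZ ⇒ M = (1/3, 1/3)
2. V lies on line PZ with PV:VZ = 5:2 ⇒ V = (5/7, 2/7)
3. J lies on line PM with PJ:JM = -2:3 ⇒ J = (-2/3, 7/3)
4. E is the midpoint of VP ⇒ E = (5/14, 9/14)
5. K lies on line JE with JK:KE = 1:3 ⇒ K = (-23/56, 107/56)
through E parallel to ZK: direction (-79/56, 107/56); meets KC at Q = (-2047/5992, 89/56)
Q = K + t·(C−K) with t = 18/107

t = 18/107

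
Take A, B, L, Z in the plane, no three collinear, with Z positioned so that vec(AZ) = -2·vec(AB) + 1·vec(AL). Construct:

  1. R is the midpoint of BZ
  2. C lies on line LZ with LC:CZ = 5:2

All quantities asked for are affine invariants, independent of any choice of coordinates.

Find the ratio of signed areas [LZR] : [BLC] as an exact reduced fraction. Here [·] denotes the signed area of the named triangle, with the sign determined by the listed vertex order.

[LZR]:[BLC] = 7/10

Assign A = (0, 0), B = (1, 0), L = (0, 1), Z = (-2, 1) — the answer is frame-independent, so this choice is without loss of generality.
1. R is the midpoint of BZ ⇒ R = (-1/2, 1/2)
2. C lies on line LZ with LC:CZ = 5:2 ⇒ C = (-10/7, 1)
2·[LZR] = 1, 2·[BLC] = 10/7
[LZR]:[BLC] = 1:10/7 = 7/10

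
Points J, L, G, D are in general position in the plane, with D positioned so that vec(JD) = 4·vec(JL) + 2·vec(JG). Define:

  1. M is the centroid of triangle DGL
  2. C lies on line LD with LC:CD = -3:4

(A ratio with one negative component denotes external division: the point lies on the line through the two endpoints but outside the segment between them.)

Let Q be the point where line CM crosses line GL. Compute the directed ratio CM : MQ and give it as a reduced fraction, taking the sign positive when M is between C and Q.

CM:MQ = -10

Work in coordinates with J = (0, 0), L = (1, 0), G = (0, 1), D = (4, 2).
1. M is the centroid of triangle DGL ⇒ M = (5/3, 1)
2. C lies on line LD with LC:CD = -3:4 ⇒ C = (-8, -6)
line CM meets GL at Q = (7/10, 3/10)
M = C + t·(Q−C) with t = 10/9, so CM:MQ = 10/9:-1/9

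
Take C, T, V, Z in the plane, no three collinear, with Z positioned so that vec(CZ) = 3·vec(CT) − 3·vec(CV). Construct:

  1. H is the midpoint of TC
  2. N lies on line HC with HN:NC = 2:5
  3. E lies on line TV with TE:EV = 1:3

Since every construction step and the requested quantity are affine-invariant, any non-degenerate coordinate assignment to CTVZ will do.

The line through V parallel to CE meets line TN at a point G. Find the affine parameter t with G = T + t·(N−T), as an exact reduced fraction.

Choose coordinates C = (0, 0), T = (1, 0), V = (0, 1), Z = (3, -3).
1. H is the midpoint of TC ⇒ H = (1/2, 0)
2. N lies on line HC with HN:NC = 2:5 ⇒ N = (5/14, 0)
3. E lies on line TV with TE:EV = 1:3 ⇒ E = (3/4, 1/4)
through V parallel to CE: direction (3/4, 1/4); meets TN at G = (-3, 0)
G = T + t·(N−T) with t = 56/9

t = 56/9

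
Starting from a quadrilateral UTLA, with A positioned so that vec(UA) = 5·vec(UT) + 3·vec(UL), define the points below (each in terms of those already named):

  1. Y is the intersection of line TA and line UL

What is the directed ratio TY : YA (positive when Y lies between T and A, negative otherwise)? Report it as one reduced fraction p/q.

TY:YA = -1/5

Set U = (0, 0), T = (1, 0), L = (0, 1), A = (5, 3); any affine frame gives the same invariant.
1. Y is the intersection of line TA and line UL ⇒ Y = (0, -3/4)
Y = T + t·(A−T) with t = -1/4, so TY:YA = t:(1−t) = -1/4:5/4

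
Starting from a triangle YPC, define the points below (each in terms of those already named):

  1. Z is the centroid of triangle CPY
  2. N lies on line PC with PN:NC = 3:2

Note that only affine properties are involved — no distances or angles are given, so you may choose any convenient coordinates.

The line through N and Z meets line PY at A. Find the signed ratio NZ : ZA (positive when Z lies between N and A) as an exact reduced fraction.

NZ:ZA = 4/5

Set Y = (0, 0), P = (1, 0), C = (0, 1); any affine frame gives the same invariant.
1. Z is the centroid of triangle CPY ⇒ Z = (1/3, 1/3)
2. N lies on line PC with PN:NC = 3:2 ⇒ N = (2/5, 3/5)
line NZ meets PY at A = (1/4, 0)
Z = N + t·(A−N) with t = 4/9, so NZ:ZA = 4/9:5/9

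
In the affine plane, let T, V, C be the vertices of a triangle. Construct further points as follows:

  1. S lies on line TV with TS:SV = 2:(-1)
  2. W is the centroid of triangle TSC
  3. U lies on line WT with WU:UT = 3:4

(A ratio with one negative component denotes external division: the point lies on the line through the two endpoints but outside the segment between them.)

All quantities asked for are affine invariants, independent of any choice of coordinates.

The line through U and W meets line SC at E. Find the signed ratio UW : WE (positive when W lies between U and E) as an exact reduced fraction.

UW:WE = 6/7

Work in coordinates with T = (0, 0), V = (1, 0), C = (0, 1).
1. S lies on line TV with TS:SV = 2:(-1) ⇒ S = (2, 0)
2. W is the centroid of triangle TSC ⇒ W = (2/3, 1/3)
3. U lies on line WT with WU:UT = 3:4 ⇒ U = (8/21, 4/21)
line UW meets SC at E = (1, 1/2)
W = U + t·(E−U) with t = 6/13, so UW:WE = 6/13:7/13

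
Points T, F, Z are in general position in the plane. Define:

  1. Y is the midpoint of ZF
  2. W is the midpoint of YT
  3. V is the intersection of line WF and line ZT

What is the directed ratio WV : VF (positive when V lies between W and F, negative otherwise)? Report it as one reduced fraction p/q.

WV:VF = -1/4

Choose coordinates T = (0, 0), F = (1, 0), Z = (0, 1).
1. Y is the midpoint of ZF ⇒ Y = (1/2, 1/2)
2. W is the midpoint of YT ⇒ W = (1/4, 1/4)
3. V is the intersection of line WF and line ZT ⇒ V = (0, 1/3)
V = W + t·(F−W) with t = -1/3, so WV:VF = t:(1−t) = -1/3:4/3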